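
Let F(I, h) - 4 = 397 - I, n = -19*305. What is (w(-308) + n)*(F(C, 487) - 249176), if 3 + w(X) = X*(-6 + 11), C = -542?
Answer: 1821533754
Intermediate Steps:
w(X) = -3 + 5*X (w(X) = -3 + X*(-6 + 11) = -3 + X*5 = -3 + 5*X)
n = -5795
F(I, h) = 401 - I (F(I, h) = 4 + (397 - I) = 401 - I)
(w(-308) + n)*(F(C, 487) - 249176) = ((-3 + 5*(-308)) - 5795)*((401 - 1*(-542)) - 249176) = ((-3 - 1540) - 5795)*((401 + 542) - 249176) = (-1543 - 5795)*(943 - 249176) = -7338*(-248233) = 1821533754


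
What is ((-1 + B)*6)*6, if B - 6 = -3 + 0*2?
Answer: 72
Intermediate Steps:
B = 3 (B = 6 + (-3 + 0*2) = 6 + (-3 + 0) = 6 - 3 = 3)
((-1 + B)*6)*6 = ((-1 + 3)*6)*6 = (2*6)*6 = 12*6 = 72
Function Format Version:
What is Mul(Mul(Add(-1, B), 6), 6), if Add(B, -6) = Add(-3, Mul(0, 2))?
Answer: 72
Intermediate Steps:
B = 3 (B = Add(6, Add(-3, Mul(0, 2))) = Add(6, Add(-3, 0)) = Add(6, -3) = 3)
Mul(Mul(Add(-1, B), 6), 6) = Mul(Mul(Add(-1, 3), 6), 6) = Mul(Mul(2, 6), 6) = Mul(12, 6) = 72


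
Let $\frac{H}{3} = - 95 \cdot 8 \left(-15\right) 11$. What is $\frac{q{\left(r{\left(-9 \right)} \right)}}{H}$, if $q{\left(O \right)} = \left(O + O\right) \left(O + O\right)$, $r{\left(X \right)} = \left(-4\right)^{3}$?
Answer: $\frac{2048}{47025} \approx 0.043551$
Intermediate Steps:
$r{\left(X \right)} = -64$
$q{\left(O \right)} = 4 O^{2}$ ($q{\left(O \right)} = 2 O 2 O = 4 O^{2}$)
$H = 376200$ ($H = 3 \left(- 95 \cdot 8 \left(-15\right) 11\right) = 3 \left(- 95 \left(\left(-120\right) 11\right)\right) = 3 \left(\left(-95\right) \left(-1320\right)\right) = 3 \cdot 125400 = 376200$)
$\frac{q{\left(r{\left(-9 \right)} \right)}}{H} = \frac{4 \left(-64\right)^{2}}{376200} = 4 \cdot 4096 \cdot \frac{1}{376200} = 16384 \cdot \frac{1}{376200} = \frac{2048}{47025}$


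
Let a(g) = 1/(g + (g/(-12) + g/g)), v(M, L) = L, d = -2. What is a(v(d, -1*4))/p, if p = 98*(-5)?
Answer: 3/3920 ≈ 0.00076531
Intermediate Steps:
p = -490
a(g) = 1/(1 + 11*g/12) (a(g) = 1/(g + (g*(-1/12) + 1)) = 1/(g + (-g/12 + 1)) = 1/(g + (1 - g/12)) = 1/(1 + 11*g/12))
a(v(d, -1*4))/p = (12/(12 + 11*(-1*4)))/(-490) = (12/(12 + 11*(-4)))*(-1/490) = (12/(12 - 44))*(-1/490) = (12/(-32))*(-1/490) = (12*(-1/32))*(-1/490) = -3/8*(-1/490) = 3/3920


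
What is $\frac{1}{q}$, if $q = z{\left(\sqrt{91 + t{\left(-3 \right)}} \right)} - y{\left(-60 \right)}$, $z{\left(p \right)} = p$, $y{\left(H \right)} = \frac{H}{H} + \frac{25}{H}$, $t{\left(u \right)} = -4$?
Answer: $\frac{84}{12479} + \frac{144 \sqrt{87}}{12479} \approx 0.11436$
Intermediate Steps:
$y{\left(H \right)} = 1 + \frac{25}{H}$
$q = - \frac{7}{12} + \sqrt{87}$ ($q = \sqrt{91 - 4} - \frac{25 - 60}{-60} = \sqrt{87} - \left(- \frac{1}{60}\right) \left(-35\right) = \sqrt{87} - \frac{7}{12} = - \frac{7}{12} + \sqrt{87} \approx 8.744$)
$\frac{1}{q} = \frac{1}{- \frac{7}{12} + \sqrt{87}}$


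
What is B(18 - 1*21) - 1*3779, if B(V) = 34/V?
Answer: -11371/3 ≈ -3790.3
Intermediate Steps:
B(18 - 1*21) - 1*3779 = 34/(18 - 1*21) - 1*3779 = 34/(18 - 21) - 3779 = 34/(-3) - 3779 = 34*(-⅓) - 3779 = -34/3 - 3779 = -11371/3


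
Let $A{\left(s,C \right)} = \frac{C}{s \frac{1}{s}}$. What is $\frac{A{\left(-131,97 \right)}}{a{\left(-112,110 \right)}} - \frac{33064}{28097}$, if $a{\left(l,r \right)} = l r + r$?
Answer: $- \frac{406436849}{343064370} \approx -1.1847$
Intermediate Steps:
$a{\left(l,r \right)} = r + l r$
$A{\left(s,C \right)} = C$ ($A{\left(s,C \right)} = \frac{C}{1} = C 1 = C$)
$\frac{A{\left(-131,97 \right)}}{a{\left(-112,110 \right)}} - \frac{33064}{28097} = \frac{97}{110 \left(1 - 112\right)} - \frac{33064}{28097} = \frac{97}{110 \left(-111\right)} - \frac{33064}{28097} = \frac{97}{-12210} - \frac{33064}{28097} = 97 \left(- \frac{1}{12210}\right) - \frac{33064}{28097} = - \frac{97}{12210} - \frac{33064}{28097} = - \frac{406436849}{343064370}$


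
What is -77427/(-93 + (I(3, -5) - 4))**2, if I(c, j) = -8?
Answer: -1229/175 ≈ -7.0229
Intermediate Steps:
-77427/(-93 + (I(3, -5) - 4))**2 = -77427/(-93 + (-8 - 4))**2 = -77427/(-93 - 12)**2 = -77427/((-105)**2) = -77427/11025 = -77427*1/11025 = -1229/175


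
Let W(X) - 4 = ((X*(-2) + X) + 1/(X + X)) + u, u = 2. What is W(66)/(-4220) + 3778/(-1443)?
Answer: -697690001/267936240 ≈ -2.6039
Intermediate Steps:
W(X) = 6 + 1/(2*X) - X (W(X) = 4 + (((X*(-2) + X) + 1/(X + X)) + 2) = 4 + (((-2*X + X) + 1/(2*X)) + 2) = 4 + ((-X + 1/(2*X)) + 2) = 4 + ((1/(2*X) - X) + 2) = 4 + (2 + 1/(2*X) - X) = 6 + 1/(2*X) - X)
W(66)/(-4220) + 3778/(-1443) = (6 + (½)/66 - 1*66)/(-4220) + 3778/(-1443) = (6 + (½)*(1/66) - 66)*(-1/4220) + 3778*(-1/1443) = (6 + 1/132 - 66)*(-1/4220) - 3778/1443 = -7919/132*(-1/4220) - 3778/1443 = 7919/557040 - 3778/1443 = -697690001/267936240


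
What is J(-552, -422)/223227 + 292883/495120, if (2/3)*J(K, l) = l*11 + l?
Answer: 6846495769/12280461360 ≈ 0.55751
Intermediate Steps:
J(K, l) = 18*l (J(K, l) = 3*(l*11 + l)/2 = 3*(11*l + l)/2 = 3*(12*l)/2 = 18*l)
J(-552, -422)/223227 + 292883/495120 = (18*(-422))/223227 + 292883/495120 = -7596*1/223227 + 292883*(1/495120) = -844/24803 + 292883/495120 = 6846495769/12280461360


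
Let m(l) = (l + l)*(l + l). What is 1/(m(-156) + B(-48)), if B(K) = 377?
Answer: 1/97721 ≈ 1.0233e-5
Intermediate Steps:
m(l) = 4*l² (m(l) = (2*l)*(2*l) = 4*l²)
1/(m(-156) + B(-48)) = 1/(4*(-156)² + 377) = 1/(4*24336 + 377) = 1/(97344 + 377) = 1/97721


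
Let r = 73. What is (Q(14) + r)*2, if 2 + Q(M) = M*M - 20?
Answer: 494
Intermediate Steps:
Q(M) = -22 + M² (Q(M) = -2 + (M*M - 20) = -2 + (M² - 20) = -2 + (-20 + M²) = -22 + M²)
(Q(14) + r)*2 = ((-22 + 14²) + 73)*2 = ((-22 + 196) + 73)*2 = (174 + 73)*2 = 247*2 = 494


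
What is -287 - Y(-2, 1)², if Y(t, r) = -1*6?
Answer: -323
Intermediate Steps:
Y(t, r) = -6
-287 - Y(-2, 1)² = -287 - 1*(-6)² = -287 - 1*36 = -287 - 36 = -323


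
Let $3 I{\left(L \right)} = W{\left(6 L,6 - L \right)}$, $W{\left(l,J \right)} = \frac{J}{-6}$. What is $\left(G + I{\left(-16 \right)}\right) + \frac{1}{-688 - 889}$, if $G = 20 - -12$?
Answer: $\frac{436820}{14193} \approx 30.777$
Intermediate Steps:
$G = 32$ ($G = 20 + 12 = 32$)
$W{\left(l,J \right)} = - \frac{J}{6}$ ($W{\left(l,J \right)} = J \left(- \frac{1}{6}\right) = - \frac{J}{6}$)
$I{\left(L \right)} = - \frac{1}{3} + \frac{L}{18}$ ($I{\left(L \right)} = \frac{\left(- \frac{1}{6}\right) \left(6 - L\right)}{3} = \frac{-1 + \frac{L}{6}}{3} = - \frac{1}{3} + \frac{L}{18}$)
$\left(G + I{\left(-16 \right)}\right) + \frac{1}{-688 - 889} = \left(32 + \left(- \frac{1}{3} + \frac{1}{18} \left(-16\right)\right)\right) + \frac{1}{-688 - 889} = \left(32 - \frac{11}{9}\right) + \frac{1}{-1577} = \left(32 - \frac{11}{9}\right) - \frac{1}{1577} = \frac{277}{9} - \frac{1}{1577} = \frac{436820}{14193}$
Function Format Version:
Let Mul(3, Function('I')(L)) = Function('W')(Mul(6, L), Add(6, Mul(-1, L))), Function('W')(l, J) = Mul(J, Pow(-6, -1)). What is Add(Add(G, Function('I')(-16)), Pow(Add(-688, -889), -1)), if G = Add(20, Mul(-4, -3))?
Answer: Rational(436820, 14193) ≈ 30.777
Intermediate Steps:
G = 32 (G = Add(20, 12) = 32)
Function('W')(l, J) = Mul(Rational(-1, 6), J) (Function('W')(l, J) = Mul(J, Rational(-1, 6)) = Mul(Rational(-1, 6), J))
Function('I')(L) = Add(Rational(-1, 3), Mul(Rational(1, 18), L)) (Function('I')(L) = Mul(Rational(1, 3), Mul(Rational(-1, 6), Add(6, Mul(-1, L)))) = Mul(Rational(1, 3), Add(-1, Mul(Rational(1, 6), L))) = Add(Rational(-1, 3), Mul(Rational(1, 18), L)))
Add(Add(G, Function('I')(-16)), Pow(Add(-688, -889), -1)) = Add(Add(32, Add(Rational(-1, 3), Mul(Rational(1, 18), -16))), Pow(Add(-688, -889), -1)) = Add(Add(32, Add(Rational(-1, 3), Rational(-8, 9))), Pow(-1577, -1)) = Add(Add(32, Rational(-11, 9)), Rational(-1, 1577)) = Add(Rational(277, 9), Rational(-1, 1577)) = Rational(436820, 14193)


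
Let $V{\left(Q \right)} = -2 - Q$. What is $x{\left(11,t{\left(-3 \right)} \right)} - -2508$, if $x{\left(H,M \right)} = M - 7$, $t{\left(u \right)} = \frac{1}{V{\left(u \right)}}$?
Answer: $2502$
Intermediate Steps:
$t{\left(u \right)} = \frac{1}{-2 - u}$
$x{\left(H,M \right)} = -7 + M$
$x{\left(11,t{\left(-3 \right)} \right)} - -2508 = \left(-7 - \frac{1}{2 - 3}\right) - -2508 = \left(-7 - \frac{1}{-1}\right) + 2508 = \left(-7 - -1\right) + 2508 = \left(-7 + 1\right) + 2508 = -6 + 2508 = 2502$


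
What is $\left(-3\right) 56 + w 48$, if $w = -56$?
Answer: $-2856$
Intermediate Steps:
$\left(-3\right) 56 + w 48 = \left(-3\right) 56 - 2688 = -168 - 2688 = -2856$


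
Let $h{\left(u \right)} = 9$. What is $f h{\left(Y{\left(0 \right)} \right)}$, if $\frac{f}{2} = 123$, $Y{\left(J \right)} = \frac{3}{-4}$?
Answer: $2214$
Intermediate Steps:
$Y{\left(J \right)} = - \frac{3}{4}$ ($Y{\left(J \right)} = 3 \left(- \frac{1}{4}\right) = - \frac{3}{4}$)
$f = 246$ ($f = 2 \cdot 123 = 246$)
$f h{\left(Y{\left(0 \right)} \right)} = 246 \cdot 9 = 2214$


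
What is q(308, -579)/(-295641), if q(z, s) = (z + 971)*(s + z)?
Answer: 346609/295641 ≈ 1.1724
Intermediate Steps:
q(z, s) = (971 + z)*(s + z)
q(308, -579)/(-295641) = (308² + 971*(-579) + 971*308 - 579*308)/(-295641) = (94864 - 562209 + 299068 - 178332)*(-1/295641) = -346609*(-1/295641) = 346609/295641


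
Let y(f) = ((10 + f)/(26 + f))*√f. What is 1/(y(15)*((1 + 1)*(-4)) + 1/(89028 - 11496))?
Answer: -130331292/3606726614398319 - 49291930396800*√15/3606726614398319 ≈ -0.052931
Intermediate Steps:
y(f) = √f*(10 + f)/(26 + f) (y(f) = ((10 + f)/(26 + f))*√f = √f*(10 + f)/(26 + f))
1/(y(15)*((1 + 1)*(-4)) + 1/(89028 - 11496)) = 1/((√15*(10 + 15)/(26 + 15))*((1 + 1)*(-4)) + 1/(89028 - 11496)) = 1/((√15*25/41)*(2*(-4)) + 1/77532) = 1/((√15*(1/41)*25)*(-8) + 1/77532) = 1/((25*√15/41)*(-8) + 1/77532) = 1/(-200*√15/41 + 1/77532) = 1/(1/77532 - 200*√15/41)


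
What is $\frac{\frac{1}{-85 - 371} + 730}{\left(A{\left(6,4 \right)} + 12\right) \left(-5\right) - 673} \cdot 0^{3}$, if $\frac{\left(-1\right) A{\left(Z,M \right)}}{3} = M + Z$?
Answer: $0$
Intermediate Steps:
$A{\left(Z,M \right)} = - 3 M - 3 Z$ ($A{\left(Z,M \right)} = - 3 \left(M + Z\right) = - 3 M - 3 Z$)
$\frac{\frac{1}{-85 - 371} + 730}{\left(A{\left(6,4 \right)} + 12\right) \left(-5\right) - 673} \cdot 0^{3} = \frac{\frac{1}{-85 - 371} + 730}{\left(\left(\left(-3\right) 4 - 18\right) + 12\right) \left(-5\right) - 673} \cdot 0^{3} = \frac{\frac{1}{-456} + 730}{\left(\left(-12 - 18\right) + 12\right) \left(-5\right) - 673} \cdot 0 = \frac{- \frac{1}{456} + 730}{\left(-30 + 12\right) \left(-5\right) - 673} \cdot 0 = \frac{332879}{456 \left(\left(-18\right) \left(-5\right) - 673\right)} 0 = \frac{332879}{456 \left(90 - 673\right)} 0 = \frac{332879}{456 \left(-583\right)} 0 = \frac{332879}{456} \left(- \frac{1}{583}\right) 0 = \left(- \frac{332879}{265848}\right) 0 = 0$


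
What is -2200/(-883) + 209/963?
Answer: 2303147/850329 ≈ 2.7085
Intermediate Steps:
-2200/(-883) + 209/963 = -2200*(-1/883) + 209*(1/963) = 2200/883 + 209/963 = 2303147/850329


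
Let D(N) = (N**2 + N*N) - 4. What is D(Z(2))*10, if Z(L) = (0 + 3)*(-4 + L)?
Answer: 680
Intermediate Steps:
Z(L) = -12 + 3*L (Z(L) = 3*(-4 + L) = -12 + 3*L)
D(N) = -4 + 2*N**2 (D(N) = (N**2 + N**2) - 4 = 2*N**2 - 4 = -4 + 2*N**2)
D(Z(2))*10 = (-4 + 2*(-12 + 3*2)**2)*10 = (-4 + 2*(-12 + 6)**2)*10 = (-4 + 2*(-6)**2)*10 = (-4 + 2*36)*10 = (-4 + 72)*10 = 68*10 = 680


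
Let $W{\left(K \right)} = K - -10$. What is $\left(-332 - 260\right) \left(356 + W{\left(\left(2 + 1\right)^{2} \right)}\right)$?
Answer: $-222000$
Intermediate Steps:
$W{\left(K \right)} = 10 + K$ ($W{\left(K \right)} = K + 10 = 10 + K$)
$\left(-332 - 260\right) \left(356 + W{\left(\left(2 + 1\right)^{2} \right)}\right) = \left(-332 - 260\right) \left(356 + \left(10 + \left(2 + 1\right)^{2}\right)\right) = - 592 \left(356 + \left(10 + 3^{2}\right)\right) = - 592 \left(356 + \left(10 + 9\right)\right) = - 592 \left(356 + 19\right) = \left(-592\right) 375 = -222000$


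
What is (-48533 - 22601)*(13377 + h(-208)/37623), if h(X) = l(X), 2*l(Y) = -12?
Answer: -11933507772970/12541 ≈ -9.5156e+8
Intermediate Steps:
l(Y) = -6 (l(Y) = (½)*(-12) = -6)
h(X) = -6
(-48533 - 22601)*(13377 + h(-208)/37623) = (-48533 - 22601)*(13377 - 6/37623) = -71134*(13377 - 6*1/37623) = -71134*(13377 - 2/12541) = -71134*167760955/12541 = -11933507772970/12541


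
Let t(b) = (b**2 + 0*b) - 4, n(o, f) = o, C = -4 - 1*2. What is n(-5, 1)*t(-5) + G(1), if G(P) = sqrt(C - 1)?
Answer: -105 + I*sqrt(7) ≈ -105.0 + 2.6458*I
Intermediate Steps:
C = -6 (C = -4 - 2 = -6)
t(b) = -4 + b**2 (t(b) = (b**2 + 0) - 4 = b**2 - 4 = -4 + b**2)
G(P) = I*sqrt(7) (G(P) = sqrt(-6 - 1) = sqrt(-7) = I*sqrt(7))
n(-5, 1)*t(-5) + G(1) = -5*(-4 + (-5)**2) + I*sqrt(7) = -5*(-4 + 25) + I*sqrt(7) = -5*21 + I*sqrt(7) = -105 + I*sqrt(7)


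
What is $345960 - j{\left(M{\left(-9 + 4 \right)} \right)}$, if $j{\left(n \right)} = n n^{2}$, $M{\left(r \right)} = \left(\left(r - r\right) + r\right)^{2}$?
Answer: $330335$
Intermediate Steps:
$M{\left(r \right)} = r^{2}$ ($M{\left(r \right)} = \left(0 + r\right)^{2} = r^{2}$)
$j{\left(n \right)} = n^{3}$
$345960 - j{\left(M{\left(-9 + 4 \right)} \right)} = 345960 - \left(\left(-9 + 4\right)^{2}\right)^{3} = 345960 - \left(\left(-5\right)^{2}\right)^{3} = 345960 - 25^{3} = 345960 - 15625 = 330335$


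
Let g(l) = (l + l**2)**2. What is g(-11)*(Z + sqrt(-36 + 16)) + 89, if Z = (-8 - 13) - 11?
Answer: -387111 + 24200*I*sqrt(5) ≈ -3.8711e+5 + 54113.0*I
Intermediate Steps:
Z = -32 (Z = -21 - 11 = -32)
g(-11)*(Z + sqrt(-36 + 16)) + 89 = ((-11)**2*(1 - 11)**2)*(-32 + sqrt(-36 + 16)) + 89 = (121*(-10)**2)*(-32 + sqrt(-20)) + 89 = (121*100)*(-32 + 2*I*sqrt(5)) + 89 = 12100*(-32 + 2*I*sqrt(5)) + 89 = (-387200 + 24200*I*sqrt(5)) + 89 = -387111 + 24200*I*sqrt(5)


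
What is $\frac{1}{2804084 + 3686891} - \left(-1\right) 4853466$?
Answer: $\frac{31503726469351}{6490975} \approx 4.8535 \cdot 10^{6}$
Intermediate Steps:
$\frac{1}{2804084 + 3686891} - \left(-1\right) 4853466 = \frac{1}{6490975} - -4853466 = \frac{1}{6490975} + 4853466 = \frac{31503726469351}{6490975}$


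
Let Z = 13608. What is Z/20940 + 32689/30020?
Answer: 18216997/10476980 ≈ 1.7388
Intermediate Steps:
Z/20940 + 32689/30020 = 13608/20940 + 32689/30020 = 13608*(1/20940) + 32689*(1/30020) = 1134/1745 + 32689/30020 = 18216997/10476980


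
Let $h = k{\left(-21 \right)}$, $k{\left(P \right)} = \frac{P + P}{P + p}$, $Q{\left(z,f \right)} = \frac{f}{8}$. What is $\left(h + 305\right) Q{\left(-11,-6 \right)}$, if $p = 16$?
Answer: $- \frac{4701}{20} \approx -235.05$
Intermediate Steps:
$Q{\left(z,f \right)} = \frac{f}{8}$ ($Q{\left(z,f \right)} = f \frac{1}{8} = \frac{f}{8}$)
$k{\left(P \right)} = \frac{2 P}{16 + P}$ ($k{\left(P \right)} = \frac{P + P}{P + 16} = \frac{2 P}{16 + P}$)
$h = \frac{42}{5}$ ($h = 2 \left(-21\right) \frac{1}{16 - 21} = 2 \left(-21\right) \frac{1}{-5} = 2 \left(-21\right) \left(- \frac{1}{5}\right) = \frac{42}{5} \approx 8.4$)
$\left(h + 305\right) Q{\left(-11,-6 \right)} = \left(\frac{42}{5} + 305\right) \frac{1}{8} \left(-6\right) = \frac{1567}{5} \left(- \frac{3}{4}\right) = - \frac{4701}{20}$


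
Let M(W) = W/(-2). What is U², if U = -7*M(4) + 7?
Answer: 441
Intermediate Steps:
M(W) = -W/2 (M(W) = W*(-½) = -W/2)
U = 21 (U = -(-7)*4/2 + 7 = -7*(-2) + 7 = 14 + 7 = 21)
U² = 21² = 441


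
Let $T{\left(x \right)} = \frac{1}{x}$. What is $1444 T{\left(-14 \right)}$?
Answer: $- \frac{722}{7} \approx -103.14$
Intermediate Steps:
$1444 T{\left(-14 \right)} = \frac{1444}{-14} = 1444 \left(- \frac{1}{14}\right) = - \frac{722}{7}$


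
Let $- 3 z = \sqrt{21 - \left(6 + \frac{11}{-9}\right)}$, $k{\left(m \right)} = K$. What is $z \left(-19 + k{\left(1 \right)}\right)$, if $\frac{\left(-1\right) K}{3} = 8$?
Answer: $\frac{43 \sqrt{146}}{9} \approx 57.73$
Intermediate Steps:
$K = -24$ ($K = \left(-3\right) 8 = -24$)
$k{\left(m \right)} = -24$
$z = - \frac{\sqrt{146}}{9}$ ($z = - \frac{\sqrt{21 - \left(6 + \frac{11}{-9}\right)}}{3} = - \frac{\sqrt{21 - \left(6 + 11 \left(- \frac{1}{9}\right)\right)}}{3} = - \frac{\sqrt{21 - \frac{43}{9}}}{3} = - \frac{\sqrt{\frac{146}{9}}}{3} = - \frac{\frac{1}{3} \sqrt{146}}{3} = - \frac{\sqrt{146}}{9} \approx -1.3426$)
$z \left(-19 + k{\left(1 \right)}\right) = - \frac{\sqrt{146}}{9} \left(-19 - 24\right) = - \frac{\sqrt{146}}{9} \left(-43\right) = \frac{43 \sqrt{146}}{9}$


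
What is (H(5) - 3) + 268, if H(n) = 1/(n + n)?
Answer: 2651/10 ≈ 265.10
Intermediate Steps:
H(n) = 1/(2*n)
(H(5) - 3) + 268 = ((½)/5 - 3) + 268 = ((½)*(⅕) - 3) + 268 = (⅒ - 3) + 268 = -29/10 + 268 = 2651/10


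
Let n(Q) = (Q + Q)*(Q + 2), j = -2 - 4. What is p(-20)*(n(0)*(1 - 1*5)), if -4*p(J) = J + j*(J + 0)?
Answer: 0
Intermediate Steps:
j = -6
n(Q) = 2*Q*(2 + Q) (n(Q) = (2*Q)*(2 + Q) = 2*Q*(2 + Q))
p(J) = 5*J/4 (p(J) = -(J - 6*(J + 0))/4 = -(J - 6*J)/4 = -(-5)*J/4 = 5*J/4)
p(-20)*(n(0)*(1 - 1*5)) = ((5/4)*(-20))*((2*0*(2 + 0))*(1 - 1*5)) = -25*2*0*2*(1 - 5) = -0*(-4) = -25*0 = 0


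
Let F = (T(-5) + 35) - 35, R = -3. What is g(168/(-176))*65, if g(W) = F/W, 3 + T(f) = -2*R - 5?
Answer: 2860/21 ≈ 136.19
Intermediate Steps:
T(f) = -2 (T(f) = -3 + (-2*(-3) - 5) = -3 + (6 - 5) = -3 + 1 = -2)
F = -2 (F = (-2 + 35) - 35 = 33 - 35 = -2)
g(W) = -2/W
g(168/(-176))*65 = -2/(168/(-176))*65 = -2/(168*(-1/176))*65 = -2/(-21/22)*65 = -2*(-22/21)*65 = (44/21)*65 = 2860/21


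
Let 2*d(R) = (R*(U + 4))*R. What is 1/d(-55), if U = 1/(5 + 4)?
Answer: 18/111925 ≈ 0.00016082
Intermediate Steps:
U = ⅑ (U = 1/9 = ⅑ ≈ 0.11111)
d(R) = 37*R²/18 (d(R) = ((R*(⅑ + 4))*R)/2 = ((R*(37/9))*R)/2 = ((37*R/9)*R)/2 = (37*R²/9)/2 = 37*R²/18)
1/d(-55) = 1/((37/18)*(-55)²) = 1/((37/18)*3025) = 1/(111925/18) = 18/111925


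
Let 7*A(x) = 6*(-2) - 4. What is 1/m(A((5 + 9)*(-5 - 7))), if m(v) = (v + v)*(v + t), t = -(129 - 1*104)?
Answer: 49/6112 ≈ 0.0080170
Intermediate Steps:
t = -25 (t = -(129 - 104) = -1*25 = -25)
A(x) = -16/7 (A(x) = (6*(-2) - 4)/7 = (-12 - 4)/7 = (⅐)*(-16) = -16/7)
m(v) = 2*v*(-25 + v) (m(v) = (v + v)*(v - 25) = (2*v)*(-25 + v) = 2*v*(-25 + v))
1/m(A((5 + 9)*(-5 - 7))) = 1/(2*(-16/7)*(-25 - 16/7)) = 1/(2*(-16/7)*(-191/7)) = 1/(6112/49) = 49/6112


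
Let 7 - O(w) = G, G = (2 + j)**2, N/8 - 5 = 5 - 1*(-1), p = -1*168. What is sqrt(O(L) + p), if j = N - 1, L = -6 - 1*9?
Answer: 3*I*sqrt(898) ≈ 89.9*I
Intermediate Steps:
p = -168
N = 88 (N = 40 + 8*(5 - 1*(-1)) = 40 + 8*(5 + 1) = 40 + 8*6 = 40 + 48 = 88)
L = -15 (L = -6 - 9 = -15)
j = 87 (j = 88 - 1 = 87)
G = 7921 (G = (2 + 87)**2 = 89**2 = 7921)
O(w) = -7914 (O(w) = 7 - 1*7921 = 7 - 7921 = -7914)
sqrt(O(L) + p) = sqrt(-7914 - 168) = sqrt(-8082) = 3*I*sqrt(898)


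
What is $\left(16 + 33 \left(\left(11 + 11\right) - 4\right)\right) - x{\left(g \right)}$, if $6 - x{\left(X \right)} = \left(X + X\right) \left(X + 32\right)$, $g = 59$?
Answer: $11342$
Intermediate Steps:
$x{\left(X \right)} = 6 - 2 X \left(32 + X\right)$ ($x{\left(X \right)} = 6 - \left(X + X\right) \left(X + 32\right) = 6 - 2 X \left(32 + X\right)$)
$\left(16 + 33 \left(\left(11 + 11\right) - 4\right)\right) - x{\left(g \right)} = \left(16 + 33 \left(\left(11 + 11\right) - 4\right)\right) - \left(6 - 3776 - 2 \cdot 59^{2}\right) = \left(16 + 33 \left(22 - 4\right)\right) - \left(6 - 3776 - 6962\right) = \left(16 + 33 \cdot 18\right) - \left(6 - 3776 - 6962\right) = \left(16 + 594\right) - -10732 = 610 + 10732 = 11342$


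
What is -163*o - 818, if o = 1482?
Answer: -242384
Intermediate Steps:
-163*o - 818 = -163*1482 - 818 = -241566 - 818 = -242384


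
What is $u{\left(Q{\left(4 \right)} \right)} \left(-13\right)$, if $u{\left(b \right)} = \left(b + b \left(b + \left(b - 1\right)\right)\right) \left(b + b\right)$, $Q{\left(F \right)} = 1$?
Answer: $-52$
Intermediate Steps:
$u{\left(b \right)} = 2 b \left(b + b \left(-1 + 2 b\right)\right)$ ($u{\left(b \right)} = \left(b + b \left(b + \left(b - 1\right)\right)\right) 2 b = \left(b + b \left(b + \left(-1 + b\right)\right)\right) 2 b = \left(b + b \left(-1 + 2 b\right)\right) 2 b = 2 b \left(b + b \left(-1 + 2 b\right)\right)$)
$u{\left(Q{\left(4 \right)} \right)} \left(-13\right) = 4 \cdot 1^{3} \left(-13\right) = 4 \cdot 1 \left(-13\right) = 4 \left(-13\right) = -52$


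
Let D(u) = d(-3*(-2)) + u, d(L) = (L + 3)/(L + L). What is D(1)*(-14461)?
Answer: -101227/4 ≈ -25307.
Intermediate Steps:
d(L) = (3 + L)/(2*L) (d(L) = (3 + L)/((2*L)) = (3 + L)*(1/(2*L)) = (3 + L)/(2*L))
D(u) = ¾ + u (D(u) = (3 - 3*(-2))/(2*((-3*(-2)))) + u = (½)*(3 + 6)/6 + u = (½)*(⅙)*9 + u = ¾ + u)
D(1)*(-14461) = (¾ + 1)*(-14461) = (7/4)*(-14461) = -101227/4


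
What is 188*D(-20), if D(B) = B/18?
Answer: -1880/9 ≈ -208.89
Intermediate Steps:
D(B) = B/18 (D(B) = B*(1/18) = B/18)
188*D(-20) = 188*((1/18)*(-20)) = 188*(-10/9) = -1880/9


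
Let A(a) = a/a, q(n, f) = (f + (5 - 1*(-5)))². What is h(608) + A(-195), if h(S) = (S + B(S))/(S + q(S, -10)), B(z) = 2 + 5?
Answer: 1223/608 ≈ 2.0115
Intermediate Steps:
B(z) = 7
q(n, f) = (10 + f)² (q(n, f) = (f + (5 + 5))² = (f + 10)² = (10 + f)²)
A(a) = 1
h(S) = (7 + S)/S (h(S) = (S + 7)/(S + (10 - 10)²) = (7 + S)/(S + 0²) = (7 + S)/(S + 0) = (7 + S)/S)
h(608) + A(-195) = (7 + 608)/608 + 1 = (1/608)*615 + 1 = 615/608 + 1 = 1223/608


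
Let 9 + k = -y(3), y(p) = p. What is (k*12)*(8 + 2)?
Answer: -1440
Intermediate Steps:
k = -12 (k = -9 - 1*3 = -9 - 3 = -12)
(k*12)*(8 + 2) = (-12*12)*(8 + 2) = -144*10 = -1440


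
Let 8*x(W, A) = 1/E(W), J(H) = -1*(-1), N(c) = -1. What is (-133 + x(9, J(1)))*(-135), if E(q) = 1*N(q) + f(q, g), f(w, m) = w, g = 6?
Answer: 1148985/64 ≈ 17953.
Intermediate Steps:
J(H) = 1
E(q) = -1 + q (E(q) = 1*(-1) + q = -1 + q)
x(W, A) = 1/(8*(-1 + W))
(-133 + x(9, J(1)))*(-135) = (-133 + 1/(8*(-1 + 9)))*(-135) = (-133 + (1/8)/8)*(-135) = (-133 + (1/8)*(1/8))*(-135) = (-133 + 1/64)*(-135) = -8511/64*(-135) = 1148985/64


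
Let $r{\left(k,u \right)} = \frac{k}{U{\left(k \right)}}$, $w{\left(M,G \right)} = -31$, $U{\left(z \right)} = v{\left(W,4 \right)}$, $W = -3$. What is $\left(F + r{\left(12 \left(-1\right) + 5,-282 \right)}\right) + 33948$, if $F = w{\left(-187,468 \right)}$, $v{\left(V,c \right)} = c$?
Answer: $\frac{135661}{4} \approx 33915.0$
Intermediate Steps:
$U{\left(z \right)} = 4$
$F = -31$
$r{\left(k,u \right)} = \frac{k}{4}$
$\left(F + r{\left(12 \left(-1\right) + 5,-282 \right)}\right) + 33948 = \left(-31 + \frac{12 \left(-1\right) + 5}{4}\right) + 33948 = \left(-31 + \frac{-12 + 5}{4}\right) + 33948 = \left(-31 + \frac{1}{4} \left(-7\right)\right) + 33948 = \left(-31 - \frac{7}{4}\right) + 33948 = - \frac{131}{4} + 33948 = \frac{135661}{4}$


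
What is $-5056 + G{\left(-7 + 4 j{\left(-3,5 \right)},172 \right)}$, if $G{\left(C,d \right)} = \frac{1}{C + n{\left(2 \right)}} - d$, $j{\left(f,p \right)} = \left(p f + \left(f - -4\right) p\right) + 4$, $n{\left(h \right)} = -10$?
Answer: $- \frac{214349}{41} \approx -5228.0$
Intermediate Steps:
$j{\left(f,p \right)} = 4 + f p + p \left(4 + f\right)$ ($j{\left(f,p \right)} = \left(f p + \left(f + 4\right) p\right) + 4 = \left(f p + \left(4 + f\right) p\right) + 4 = \left(f p + p \left(4 + f\right)\right) + 4 = 4 + f p + p \left(4 + f\right)$)
$G{\left(C,d \right)} = \frac{1}{-10 + C} - d$ ($G{\left(C,d \right)} = \frac{1}{C - 10} - d = \frac{1}{-10 + C} - d$)
$-5056 + G{\left(-7 + 4 j{\left(-3,5 \right)},172 \right)} = -5056 + \frac{1 + 10 \cdot 172 - \left(-7 + 4 \left(4 + 4 \cdot 5 + 2 \left(-3\right) 5\right)\right) 172}{-10 + \left(-7 + 4 \left(4 + 4 \cdot 5 + 2 \left(-3\right) 5\right)\right)} = -5056 + \frac{1 + 1720 - \left(-7 + 4 \left(4 + 20 - 30\right)\right) 172}{-10 + \left(-7 + 4 \left(4 + 20 - 30\right)\right)} = -5056 + \frac{1 + 1720 - \left(-7 + 4 \left(-6\right)\right) 172}{-10 + \left(-7 + 4 \left(-6\right)\right)} = -5056 + \frac{1 + 1720 - \left(-7 - 24\right) 172}{-10 - 31} = -5056 + \frac{1 + 1720 - \left(-31\right) 172}{-10 - 31} = -5056 + \frac{1 + 1720 + 5332}{-41} = -5056 - \frac{7053}{41} = - \frac{214349}{41}$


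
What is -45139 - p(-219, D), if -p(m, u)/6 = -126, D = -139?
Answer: -45895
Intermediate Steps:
p(m, u) = 756 (p(m, u) = -6*(-126) = 756)
-45139 - p(-219, D) = -45139 - 1*756 = -45139 - 756 = -45895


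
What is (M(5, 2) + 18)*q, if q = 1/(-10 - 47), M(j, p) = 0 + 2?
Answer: -20/57 ≈ -0.35088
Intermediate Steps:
M(j, p) = 2
q = -1/57 (q = 1/(-57) = -1/57 ≈ -0.017544)
(M(5, 2) + 18)*q = (2 + 18)*(-1/57) = 20*(-1/57) = -20/57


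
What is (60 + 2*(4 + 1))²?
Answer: 4900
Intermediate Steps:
(60 + 2*(4 + 1))² = (60 + 2*5)² = (60 + 10)² = 70² = 4900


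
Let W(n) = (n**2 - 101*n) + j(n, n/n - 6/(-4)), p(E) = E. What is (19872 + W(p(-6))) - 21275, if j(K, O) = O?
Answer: -1517/2 ≈ -758.50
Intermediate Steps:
W(n) = 5/2 + n**2 - 101*n (W(n) = (n**2 - 101*n) + (n/n - 6/(-4)) = (n**2 - 101*n) + (1 - 6*(-1/4)) = (n**2 - 101*n) + (1 + 3/2) = (n**2 - 101*n) + 5/2 = 5/2 + n**2 - 101*n)
(19872 + W(p(-6))) - 21275 = (19872 + (5/2 + (-6)**2 - 101*(-6))) - 21275 = (19872 + (5/2 + 36 + 606)) - 21275 = (19872 + 1289/2) - 21275 = 41033/2 - 21275 = -1517/2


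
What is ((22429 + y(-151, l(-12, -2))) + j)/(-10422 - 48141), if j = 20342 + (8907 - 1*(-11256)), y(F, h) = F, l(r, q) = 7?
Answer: -62783/58563 ≈ -1.0721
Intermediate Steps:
j = 40505 (j = 20342 + (8907 + 11256) = 20342 + 20163 = 40505)
((22429 + y(-151, l(-12, -2))) + j)/(-10422 - 48141) = ((22429 - 151) + 40505)/(-10422 - 48141) = (22278 + 40505)/(-58563) = 62783*(-1/58563) = -62783/58563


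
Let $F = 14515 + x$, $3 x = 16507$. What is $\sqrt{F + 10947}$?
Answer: $\frac{\sqrt{278679}}{3} \approx 175.97$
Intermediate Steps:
$x = \frac{16507}{3}$ ($x = \frac{1}{3} \cdot 16507 = \frac{16507}{3} \approx 5502.3$)
$F = \frac{60052}{3}$ ($F = 14515 + \frac{16507}{3} = \frac{60052}{3} \approx 20017.0$)
$\sqrt{F + 10947} = \sqrt{\frac{60052}{3} + 10947} = \sqrt{\frac{92893}{3}} = \frac{\sqrt{278679}}{3}$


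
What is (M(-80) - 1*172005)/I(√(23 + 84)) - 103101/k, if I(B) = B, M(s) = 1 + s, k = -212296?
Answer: 103101/212296 - 172084*√107/107 ≈ -16636.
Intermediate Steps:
(M(-80) - 1*172005)/I(√(23 + 84)) - 103101/k = ((1 - 80) - 1*172005)/(√(23 + 84)) - 103101/(-212296) = (-79 - 172005)/(√107) - 103101*(-1/212296) = -172084*√107/107 + 103101/212296 = 103101/212296 - 172084*√107/107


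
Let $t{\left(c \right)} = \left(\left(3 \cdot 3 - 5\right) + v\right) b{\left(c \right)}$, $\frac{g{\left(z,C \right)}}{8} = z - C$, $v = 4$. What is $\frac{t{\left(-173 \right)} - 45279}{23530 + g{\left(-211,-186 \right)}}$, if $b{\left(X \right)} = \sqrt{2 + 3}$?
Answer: $- \frac{45279}{23330} + \frac{4 \sqrt{5}}{11665} \approx -1.94$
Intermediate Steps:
$g{\left(z,C \right)} = - 8 C + 8 z$ ($g{\left(z,C \right)} = 8 \left(z - C\right) = - 8 C + 8 z$)
$b{\left(X \right)} = \sqrt{5}$
$t{\left(c \right)} = 8 \sqrt{5}$ ($t{\left(c \right)} = \left(\left(3 \cdot 3 - 5\right) + 4\right) \sqrt{5} = \left(\left(9 - 5\right) + 4\right) \sqrt{5} = \left(4 + 4\right) \sqrt{5} = 8 \sqrt{5}$)
$\frac{t{\left(-173 \right)} - 45279}{23530 + g{\left(-211,-186 \right)}} = \frac{8 \sqrt{5} - 45279}{23530 + \left(\left(-8\right) \left(-186\right) + 8 \left(-211\right)\right)} = \frac{-45279 + 8 \sqrt{5}}{23530 + \left(1488 - 1688\right)} = \frac{-45279 + 8 \sqrt{5}}{23530 - 200} = \frac{-45279 + 8 \sqrt{5}}{23330} = \left(-45279 + 8 \sqrt{5}\right) \frac{1}{23330} = - \frac{45279}{23330} + \frac{4 \sqrt{5}}{11665}$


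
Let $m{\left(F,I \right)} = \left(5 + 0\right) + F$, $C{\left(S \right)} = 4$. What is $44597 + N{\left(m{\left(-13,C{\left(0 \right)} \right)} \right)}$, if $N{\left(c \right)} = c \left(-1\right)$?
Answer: $44605$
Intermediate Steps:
$m{\left(F,I \right)} = 5 + F$
$N{\left(c \right)} = - c$
$44597 + N{\left(m{\left(-13,C{\left(0 \right)} \right)} \right)} = 44597 - \left(5 - 13\right) = 44597 - -8 = 44597 + 8 = 44605$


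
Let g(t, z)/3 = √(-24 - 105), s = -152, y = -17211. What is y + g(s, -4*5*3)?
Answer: -17211 + 3*I*√129 ≈ -17211.0 + 34.073*I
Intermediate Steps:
g(t, z) = 3*I*√129 (g(t, z) = 3*√(-24 - 105) = 3*√(-129) = 3*(I*√129) = 3*I*√129)
y + g(s, -4*5*3) = -17211 + 3*I*√129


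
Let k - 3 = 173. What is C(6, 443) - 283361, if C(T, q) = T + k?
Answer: -283179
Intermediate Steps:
k = 176 (k = 3 + 173 = 176)
C(T, q) = 176 + T (C(T, q) = T + 176 = 176 + T)
C(6, 443) - 283361 = (176 + 6) - 283361 = 182 - 283361 = -283179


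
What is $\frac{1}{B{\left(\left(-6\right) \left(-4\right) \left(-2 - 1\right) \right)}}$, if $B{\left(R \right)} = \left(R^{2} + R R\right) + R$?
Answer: $\frac{1}{10296} \approx 9.7125 \cdot 10^{-5}$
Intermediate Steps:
$B{\left(R \right)} = R + 2 R^{2}$ ($B{\left(R \right)} = \left(R^{2} + R^{2}\right) + R = 2 R^{2} + R = R + 2 R^{2}$)
$\frac{1}{B{\left(\left(-6\right) \left(-4\right) \left(-2 - 1\right) \right)}} = \frac{1}{\left(-6\right) \left(-4\right) \left(-2 - 1\right) \left(1 + 2 \left(-6\right) \left(-4\right) \left(-2 - 1\right)\right)} = \frac{1}{24 \left(-2 - 1\right) \left(1 + 2 \cdot 24 \left(-2 - 1\right)\right)} = \frac{1}{24 \left(-3\right) \left(1 + 2 \cdot 24 \left(-3\right)\right)} = \frac{1}{\left(-72\right) \left(1 + 2 \left(-72\right)\right)} = \frac{1}{\left(-72\right) \left(1 - 144\right)} = \frac{1}{\left(-72\right) \left(-143\right)} = \frac{1}{10296}$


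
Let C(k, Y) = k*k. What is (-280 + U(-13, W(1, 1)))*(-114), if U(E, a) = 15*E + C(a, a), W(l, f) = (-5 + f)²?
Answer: 24966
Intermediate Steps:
C(k, Y) = k²
U(E, a) = a² + 15*E (U(E, a) = 15*E + a² = a² + 15*E)
(-280 + U(-13, W(1, 1)))*(-114) = (-280 + (((-5 + 1)²)² + 15*(-13)))*(-114) = (-280 + (((-4)²)² - 195))*(-114) = (-280 + (16² - 195))*(-114) = (-280 + (256 - 195))*(-114) = (-280 + 61)*(-114) = -219*(-114) = 24966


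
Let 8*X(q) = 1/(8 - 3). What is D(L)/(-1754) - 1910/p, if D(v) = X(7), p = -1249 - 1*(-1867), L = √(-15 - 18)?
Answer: -67003109/21679440 ≈ -3.0906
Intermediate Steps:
X(q) = 1/40 (X(q) = 1/(8*(8 - 3)) = (⅛)/5 = (⅛)*(⅕) = 1/40)
L = I*√33 (L = √(-33) = I*√33 ≈ 5.7446*I)
p = 618 (p = -1249 + 1867 = 618)
D(v) = 1/40
D(L)/(-1754) - 1910/p = (1/40)/(-1754) - 1910/618 = (1/40)*(-1/1754) - 1910*1/618 = -1/70160 - 955/309 = -67003109/21679440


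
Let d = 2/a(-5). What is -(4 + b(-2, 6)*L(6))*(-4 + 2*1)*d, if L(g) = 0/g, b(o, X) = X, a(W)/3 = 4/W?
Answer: -20/3 ≈ -6.6667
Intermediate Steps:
a(W) = 12/W (a(W) = 3*(4/W) = 12/W)
L(g) = 0
d = -⅚ (d = 2/((12/(-5))) = 2/((12*(-⅕))) = 2/(-12/5) = 2*(-5/12) = -⅚ ≈ -0.83333)
-(4 + b(-2, 6)*L(6))*(-4 + 2*1)*d = -(4 + 6*0)*(-4 + 2*1)*(-5)/6 = -(4 + 0)*(-4 + 2)*(-5)/6 = -4*(-2)*(-5)/6 = -(-8)*(-5)/6 = -1*20/3 = -20/3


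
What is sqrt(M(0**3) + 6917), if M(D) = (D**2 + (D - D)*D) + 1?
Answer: sqrt(6918) ≈ 83.175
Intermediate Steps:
M(D) = 1 + D**2 (M(D) = (D**2 + 0*D) + 1 = (D**2 + 0) + 1 = D**2 + 1 = 1 + D**2)
sqrt(M(0**3) + 6917) = sqrt((1 + (0**3)**2) + 6917) = sqrt((1 + 0**2) + 6917) = sqrt((1 + 0) + 6917) = sqrt(1 + 6917) = sqrt(6918)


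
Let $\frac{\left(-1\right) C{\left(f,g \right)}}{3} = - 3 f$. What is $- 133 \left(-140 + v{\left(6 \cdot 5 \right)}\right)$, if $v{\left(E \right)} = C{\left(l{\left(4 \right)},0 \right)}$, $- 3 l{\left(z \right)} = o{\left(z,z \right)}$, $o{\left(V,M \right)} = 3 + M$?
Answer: $21413$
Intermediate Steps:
$l{\left(z \right)} = -1 - \frac{z}{3}$ ($l{\left(z \right)} = - \frac{3 + z}{3} = -1 - \frac{z}{3}$)
$C{\left(f,g \right)} = 9 f$ ($C{\left(f,g \right)} = - 3 \left(- 3 f\right) = 9 f$)
$v{\left(E \right)} = -21$ ($v{\left(E \right)} = 9 \left(-1 - \frac{4}{3}\right) = 9 \left(- \frac{7}{3}\right) = -21$)
$- 133 \left(-140 + v{\left(6 \cdot 5 \right)}\right) = - 133 \left(-140 - 21\right) = \left(-133\right) \left(-161\right) = 21413$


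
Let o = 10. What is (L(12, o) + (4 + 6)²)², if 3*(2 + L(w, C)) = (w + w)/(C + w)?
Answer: 1170724/121 ≈ 9675.4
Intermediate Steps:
L(w, C) = -2 + 2*w/(3*(C + w)) (L(w, C) = -2 + ((w + w)/(C + w))/3 = -2 + ((2*w)/(C + w))/3 = -2 + (2*w/(C + w))/3 = -2 + 2*w/(3*(C + w)))
(L(12, o) + (4 + 6)²)² = ((-2*10 - 4/3*12)/(10 + 12) + (4 + 6)²)² = ((-20 - 16)/22 + 10²)² = ((1/22)*(-36) + 100)² = (-18/11 + 100)² = (1082/11)² = 1170724/121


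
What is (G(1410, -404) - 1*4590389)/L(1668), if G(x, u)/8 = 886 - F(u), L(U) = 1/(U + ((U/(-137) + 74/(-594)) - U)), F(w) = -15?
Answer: 764573893055/13563 ≈ 5.6372e+7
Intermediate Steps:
L(U) = 1/(-37/297 - U/137) (L(U) = 1/(U + ((U*(-1/137) + 74*(-1/594)) - U)) = 1/(U + ((-U/137 - 37/297) - U)) = 1/(U + ((-37/297 - U/137) - U)) = 1/(U + (-37/297 - 138*U/137)) = 1/(-37/297 - U/137))
G(x, u) = 7208 (G(x, u) = 8*(886 - 1*(-15)) = 8*(886 + 15) = 8*901 = 7208)
(G(1410, -404) - 1*4590389)/L(1668) = (7208 - 1*4590389)/((-40689/(5069 + 297*1668))) = (7208 - 4590389)/((-40689/(5069 + 495396))) = -4583181/((-40689/500465)) = -4583181/((-40689*1/500465)) = -4583181/(-40689/500465) = -4583181*(-500465/40689) = 764573893055/13563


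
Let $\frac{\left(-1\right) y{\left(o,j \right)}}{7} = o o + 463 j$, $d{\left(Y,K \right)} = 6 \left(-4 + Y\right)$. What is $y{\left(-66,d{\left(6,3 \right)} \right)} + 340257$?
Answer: $270873$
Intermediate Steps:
$d{\left(Y,K \right)} = -24 + 6 Y$
$y{\left(o,j \right)} = - 3241 j - 7 o^{2}$ ($y{\left(o,j \right)} = - 7 \left(o o + 463 j\right) = - 7 \left(o^{2} + 463 j\right) = - 3241 j - 7 o^{2}$)
$y{\left(-66,d{\left(6,3 \right)} \right)} + 340257 = \left(- 3241 \left(-24 + 6 \cdot 6\right) - 7 \left(-66\right)^{2}\right) + 340257 = \left(- 3241 \left(-24 + 36\right) - 30492\right) + 340257 = \left(\left(-3241\right) 12 - 30492\right) + 340257 = \left(-38892 - 30492\right) + 340257 = -69384 + 340257 = 270873$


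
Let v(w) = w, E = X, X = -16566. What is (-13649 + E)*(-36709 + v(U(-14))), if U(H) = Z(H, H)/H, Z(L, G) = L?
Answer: 1109132220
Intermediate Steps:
E = -16566
U(H) = 1 (U(H) = H/H = 1)
(-13649 + E)*(-36709 + v(U(-14))) = (-13649 - 16566)*(-36709 + 1) = -30215*(-36708) = 1109132220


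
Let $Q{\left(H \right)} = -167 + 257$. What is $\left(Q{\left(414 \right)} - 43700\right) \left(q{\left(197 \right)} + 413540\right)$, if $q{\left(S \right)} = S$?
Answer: $-18043070570$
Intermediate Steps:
$Q{\left(H \right)} = 90$
$\left(Q{\left(414 \right)} - 43700\right) \left(q{\left(197 \right)} + 413540\right) = \left(90 - 43700\right) \left(197 + 413540\right) = \left(-43610\right) 413737 = -18043070570$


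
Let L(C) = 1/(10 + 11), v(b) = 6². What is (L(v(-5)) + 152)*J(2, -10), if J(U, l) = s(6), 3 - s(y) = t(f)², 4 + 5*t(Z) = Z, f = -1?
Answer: 6386/21 ≈ 304.10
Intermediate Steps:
t(Z) = -⅘ + Z/5
v(b) = 36
s(y) = 2 (s(y) = 3 - (-⅘ + (⅕)*(-1))² = 3 - (-⅘ - ⅕)² = 3 - 1*(-1)² = 3 - 1*1 = 3 - 1 = 2)
J(U, l) = 2
L(C) = 1/21
(L(v(-5)) + 152)*J(2, -10) = (1/21 + 152)*2 = (3193/21)*2 = 6386/21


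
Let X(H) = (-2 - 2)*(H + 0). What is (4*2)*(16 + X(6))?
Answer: -64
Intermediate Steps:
X(H) = -4*H
(4*2)*(16 + X(6)) = (4*2)*(16 - 4*6) = 8*(16 - 24) = 8*(-8) = -64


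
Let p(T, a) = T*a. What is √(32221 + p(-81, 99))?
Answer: √24202 ≈ 155.57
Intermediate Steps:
√(32221 + p(-81, 99)) = √(32221 - 81*99) = √(32221 - 8019) = √24202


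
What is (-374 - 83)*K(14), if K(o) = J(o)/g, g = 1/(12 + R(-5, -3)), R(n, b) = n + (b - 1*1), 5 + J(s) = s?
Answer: -12339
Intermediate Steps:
J(s) = -5 + s
R(n, b) = -1 + b + n (R(n, b) = n + (b - 1) = n + (-1 + b) = -1 + b + n)
g = ⅓ (g = 1/(12 + (-1 - 3 - 5)) = 1/(12 - 9) = 1/3 = ⅓ ≈ 0.33333)
K(o) = -15 + 3*o (K(o) = (-5 + o)/(⅓) = (-5 + o)*3 = -15 + 3*o)
(-374 - 83)*K(14) = (-374 - 83)*(-15 + 3*14) = -457*(-15 + 42) = -457*27 = -12339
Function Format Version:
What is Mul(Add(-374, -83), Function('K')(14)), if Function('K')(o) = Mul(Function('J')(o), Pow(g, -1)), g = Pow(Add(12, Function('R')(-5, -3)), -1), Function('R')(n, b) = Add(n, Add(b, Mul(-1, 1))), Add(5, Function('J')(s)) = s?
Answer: -12339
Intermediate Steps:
Function('J')(s) = Add(-5, s)
Function('R')(n, b) = Add(-1, b, n) (Function('R')(n, b) = Add(n, Add(b, -1)) = Add(n, Add(-1, b)) = Add(-1, b, n))
g = Rational(1, 3) (g = Pow(Add(12, Add(-1, -3, -5)), -1) = Pow(Add(12, -9), -1) = Pow(3, -1) = Rational(1, 3) ≈ 0.33333)
Function('K')(o) = Add(-15, Mul(3, o)) (Function('K')(o) = Mul(Add(-5, o), Pow(Rational(1, 3), -1)) = Mul(Add(-5, o), 3) = Add(-15, Mul(3, o)))
Mul(Add(-374, -83), Function('K')(14)) = Mul(Add(-374, -83), Add(-15, Mul(3, 14))) = Mul(-457, Add(-15, 42)) = Mul(-457, 27) = -12339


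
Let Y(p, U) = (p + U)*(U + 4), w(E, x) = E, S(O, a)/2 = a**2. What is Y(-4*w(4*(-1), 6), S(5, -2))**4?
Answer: 6879707136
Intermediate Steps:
S(O, a) = 2*a**2
Y(p, U) = (4 + U)*(U + p) (Y(p, U) = (U + p)*(4 + U) = (4 + U)*(U + p))
Y(-4*w(4*(-1), 6), S(5, -2))**4 = ((2*(-2)**2)**2 + 4*(2*(-2)**2) + 4*(-16*(-1)) + (2*(-2)**2)*(-16*(-1)))**4 = ((2*4)**2 + 4*(2*4) + 4*(-4*(-4)) + (2*4)*(-4*(-4)))**4 = (8**2 + 4*8 + 4*16 + 8*16)**4 = (64 + 32 + 64 + 128)**4 = 288**4 = 6879707136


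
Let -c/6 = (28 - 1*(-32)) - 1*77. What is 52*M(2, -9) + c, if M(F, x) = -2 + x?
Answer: -470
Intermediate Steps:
c = 102 (c = -6*((28 - 1*(-32)) - 1*77) = -6*((28 + 32) - 77) = -6*(60 - 77) = -6*(-17) = 102)
52*M(2, -9) + c = 52*(-2 - 9) + 102 = 52*(-11) + 102 = -572 + 102 = -470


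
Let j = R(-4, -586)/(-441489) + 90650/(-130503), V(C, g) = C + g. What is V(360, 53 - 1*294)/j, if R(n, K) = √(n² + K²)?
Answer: -15244126172139808990725/88981823300504607544 + 99418070457904191*√85853/88981823300504607544 ≈ -170.99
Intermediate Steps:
R(n, K) = √(K² + n²)
j = -90650/130503 - 2*√85853/441489 (j = √((-586)² + (-4)²)/(-441489) + 90650/(-130503) = √(343396 + 16)*(-1/441489) + 90650*(-1/130503) = √343412*(-1/441489) - 90650/130503 = (2*√85853)*(-1/441489) - 90650/130503 = -2*√85853/441489 - 90650/130503 = -90650/130503 - 2*√85853/441489 ≈ -0.69595)
V(360, 53 - 1*294)/j = (360 + (53 - 1*294))/(-90650/130503 - 2*√85853/441489) = (360 + (53 - 294))/(-90650/130503 - 2*√85853/441489) = (360 - 241)/(-90650/130503 - 2*√85853/441489) = 119/(-90650/130503 - 2*√85853/441489)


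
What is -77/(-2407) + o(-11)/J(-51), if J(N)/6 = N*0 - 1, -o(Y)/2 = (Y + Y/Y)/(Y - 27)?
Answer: 16424/137199 ≈ 0.11971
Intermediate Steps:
o(Y) = -2*(1 + Y)/(-27 + Y) (o(Y) = -2*(Y + Y/Y)/(Y - 27) = -2*(Y + 1)/(-27 + Y) = -2*(1 + Y)/(-27 + Y))
J(N) = -6 (J(N) = 6*(N*0 - 1) = 6*(0 - 1) = 6*(-1) = -6)
-77/(-2407) + o(-11)/J(-51) = -77/(-2407) + (2*(-1 - 1*(-11))/(-27 - 11))/(-6) = -77*(-1/2407) + (2*(-1 + 11)/(-38))*(-⅙) = 77/2407 + (2*(-1/38)*10)*(-⅙) = 77/2407 - 10/19*(-⅙) = 77/2407 + 5/57 = 16424/137199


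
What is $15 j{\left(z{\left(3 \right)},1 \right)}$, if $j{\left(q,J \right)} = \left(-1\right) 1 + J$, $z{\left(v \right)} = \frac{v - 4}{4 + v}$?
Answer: $0$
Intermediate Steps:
$z{\left(v \right)} = \frac{-4 + v}{4 + v}$
$j{\left(q,J \right)} = -1 + J$
$15 j{\left(z{\left(3 \right)},1 \right)} = 15 \left(-1 + 1\right) = 15 \cdot 0 = 0$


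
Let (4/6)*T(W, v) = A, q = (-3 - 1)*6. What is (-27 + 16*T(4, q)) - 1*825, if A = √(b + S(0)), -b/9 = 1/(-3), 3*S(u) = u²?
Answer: -852 + 24*√3 ≈ -810.43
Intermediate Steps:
q = -24 (q = -4*6 = -24)
S(u) = u²/3
b = 3 (b = -9/(-3) = -9*(-⅓) = 3)
A = √3 (A = √(3 + (⅓)*0²) = √(3 + (⅓)*0) = √(3 + 0) = √3 ≈ 1.7320)
T(W, v) = 3*√3/2
(-27 + 16*T(4, q)) - 1*825 = (-27 + 16*(3*√3/2)) - 1*825 = (-27 + 24*√3) - 825 = -852 + 24*√3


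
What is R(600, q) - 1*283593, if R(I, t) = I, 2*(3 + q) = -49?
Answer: -282993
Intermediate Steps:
q = -55/2 (q = -3 + (½)*(-49) = -3 - 49/2 = -55/2 ≈ -27.500)
R(600, q) - 1*283593 = 600 - 1*283593 = 600 - 283593 = -282993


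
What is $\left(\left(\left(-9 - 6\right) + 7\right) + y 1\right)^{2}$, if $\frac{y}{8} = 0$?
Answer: $64$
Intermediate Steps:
$y = 0$ ($y = 8 \cdot 0 = 0$)
$\left(\left(\left(-9 - 6\right) + 7\right) + y 1\right)^{2} = \left(\left(\left(-9 - 6\right) + 7\right) + 0 \cdot 1\right)^{2} = \left(\left(-15 + 7\right) + 0\right)^{2} = \left(-8 + 0\right)^{2} = \left(-8\right)^{2} = 64$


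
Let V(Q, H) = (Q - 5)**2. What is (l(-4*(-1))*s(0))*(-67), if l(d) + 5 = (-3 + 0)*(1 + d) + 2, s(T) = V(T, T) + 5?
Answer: 36180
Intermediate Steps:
V(Q, H) = (-5 + Q)**2
s(T) = 5 + (-5 + T)**2 (s(T) = (-5 + T)**2 + 5 = 5 + (-5 + T)**2)
l(d) = -6 - 3*d (l(d) = -5 + ((-3 + 0)*(1 + d) + 2) = -5 + (-3*(1 + d) + 2) = -5 + ((-3 - 3*d) + 2) = -5 + (-1 - 3*d) = -6 - 3*d)
(l(-4*(-1))*s(0))*(-67) = ((-6 - (-12)*(-1))*(5 + (-5 + 0)**2))*(-67) = ((-6 - 3*4)*(5 + (-5)**2))*(-67) = ((-6 - 12)*(5 + 25))*(-67) = -18*30*(-67) = -540*(-67) = 36180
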